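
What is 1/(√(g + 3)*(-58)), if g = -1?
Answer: -√2/116 ≈ -0.012191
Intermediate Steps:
1/(√(g + 3)*(-58)) = 1/(√(-1 + 3)*(-58)) = 1/(√2*(-58)) = 1/(-58*√2) = -√2/116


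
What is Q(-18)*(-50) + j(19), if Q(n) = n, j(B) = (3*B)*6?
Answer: 1242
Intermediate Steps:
j(B) = 18*B
Q(-18)*(-50) + j(19) = -18*(-50) + 18*19 = 900 + 342 = 1242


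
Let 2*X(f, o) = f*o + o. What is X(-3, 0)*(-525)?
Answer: 0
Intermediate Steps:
X(f, o) = o/2 + f*o/2 (X(f, o) = (f*o + o)/2 = (o + f*o)/2 = o/2 + f*o/2)
X(-3, 0)*(-525) = ((1/2)*0*(1 - 3))*(-525) = ((1/2)*0*(-2))*(-525) = 0*(-525) = 0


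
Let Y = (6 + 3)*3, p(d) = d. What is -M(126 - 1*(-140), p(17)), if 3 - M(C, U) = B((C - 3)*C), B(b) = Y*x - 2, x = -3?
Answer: -86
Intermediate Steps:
Y = 27 (Y = 9*3 = 27)
B(b) = -83 (B(b) = 27*(-3) - 2 = -81 - 2 = -83)
M(C, U) = 86 (M(C, U) = 3 - 1*(-83) = 3 + 83 = 86)
-M(126 - 1*(-140), p(17)) = -1*86 = -86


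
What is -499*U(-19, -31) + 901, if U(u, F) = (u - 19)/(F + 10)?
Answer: -41/21 ≈ -1.9524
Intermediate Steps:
U(u, F) = (-19 + u)/(10 + F)
-499*U(-19, -31) + 901 = -499*(-19 - 19)/(10 - 31) + 901 = -499*(-38)/(-21) + 901 = -(-499)*(-38)/21 + 901 = -499*38/21 + 901 = -18962/21 + 901 = -41/21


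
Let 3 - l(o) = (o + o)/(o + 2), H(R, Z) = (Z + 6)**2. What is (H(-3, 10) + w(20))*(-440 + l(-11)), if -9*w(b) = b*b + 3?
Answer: -7518455/81 ≈ -92820.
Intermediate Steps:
w(b) = -1/3 - b**2/9 (w(b) = -(b*b + 3)/9 = -(b**2 + 3)/9 = -(3 + b**2)/9 = -1/3 - b**2/9)
H(R, Z) = (6 + Z)**2
l(o) = 3 - 2*o/(2 + o) (l(o) = 3 - (o + o)/(o + 2) = 3 - 2*o/(2 + o))
(H(-3, 10) + w(20))*(-440 + l(-11)) = ((6 + 10)**2 + (-1/3 - 1/9*20**2))*(-440 + (6 - 11)/(2 - 11)) = (16**2 + (-1/3 - 1/9*400))*(-440 - 5/(-9)) = (256 + (-1/3 - 400/9))*(-440 - 1/9*(-5)) = (256 - 403/9)*(-440 + 5/9) = (1901/9)*(-3955/9) = -7518455/81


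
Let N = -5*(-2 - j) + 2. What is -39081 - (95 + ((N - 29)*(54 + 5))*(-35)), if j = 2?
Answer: -53631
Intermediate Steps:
N = 22 (N = -5*(-2 - 1*2) + 2 = -5*(-2 - 2) + 2 = -5*(-4) + 2 = 20 + 2 = 22)
-39081 - (95 + ((N - 29)*(54 + 5))*(-35)) = -39081 - (95 + ((22 - 29)*(54 + 5))*(-35)) = -39081 - (95 - 7*59*(-35)) = -39081 - (95 - 413*(-35)) = -39081 - (95 + 14455) = -39081 - 1*14550 = -39081 - 14550 = -53631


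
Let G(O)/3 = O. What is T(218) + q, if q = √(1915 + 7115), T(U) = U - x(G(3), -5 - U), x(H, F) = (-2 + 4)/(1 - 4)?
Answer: 656/3 + √9030 ≈ 313.69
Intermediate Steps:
G(O) = 3*O
x(H, F) = -⅔ (x(H, F) = 2/(-3) = 2*(-⅓) = -⅔)
T(U) = ⅔ + U (T(U) = U - 1*(-⅔) = U + ⅔ = ⅔ + U)
q = √9030 ≈ 95.026
T(218) + q = (⅔ + 218) + √9030 = 656/3 + √9030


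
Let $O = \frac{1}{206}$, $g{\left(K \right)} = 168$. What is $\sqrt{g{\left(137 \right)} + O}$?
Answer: $\frac{\sqrt{7129454}}{206} \approx 12.962$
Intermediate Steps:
$O = \frac{1}{206} \approx 0.0048544$
$\sqrt{g{\left(137 \right)} + O} = \sqrt{168 + \frac{1}{206}} = \sqrt{\frac{34609}{206}} = \frac{\sqrt{7129454}}{206}$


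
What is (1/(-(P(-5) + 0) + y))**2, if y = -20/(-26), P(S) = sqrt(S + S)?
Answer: 169/(10 - 13*I*sqrt(10))**2 ≈ -0.083864 + 0.043366*I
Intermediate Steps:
P(S) = sqrt(2)*sqrt(S) (P(S) = sqrt(2*S) = sqrt(2)*sqrt(S))
y = 10/13 (y = -20*(-1/26) = 10/13 ≈ 0.76923)
(1/(-(P(-5) + 0) + y))**2 = (1/(-(sqrt(2)*sqrt(-5) + 0) + 10/13))**2 = (1/(-(sqrt(2)*(I*sqrt(5)) + 0) + 10/13))**2 = (1/(-(I*sqrt(10) + 0) + 10/13))**2 = (1/(-I*sqrt(10) + 10/13))**2 = (1/(10/13 - I*sqrt(10)))**2 = (10/13 - I*sqrt(10))**(-2)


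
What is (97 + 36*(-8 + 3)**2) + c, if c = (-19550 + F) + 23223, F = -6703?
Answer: -2033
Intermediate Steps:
c = -3030 (c = (-19550 - 6703) + 23223 = -26253 + 23223 = -3030)
(97 + 36*(-8 + 3)**2) + c = (97 + 36*(-8 + 3)**2) - 3030 = (97 + 36*(-5)**2) - 3030 = (97 + 36*25) - 3030 = (97 + 900) - 3030 = 997 - 3030 = -2033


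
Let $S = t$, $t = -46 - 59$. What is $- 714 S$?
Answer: $74970$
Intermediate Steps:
$t = -105$ ($t = -46 - 59 = -105$)
$S = -105$
$- 714 S = \left(-714\right) \left(-105\right) = 74970$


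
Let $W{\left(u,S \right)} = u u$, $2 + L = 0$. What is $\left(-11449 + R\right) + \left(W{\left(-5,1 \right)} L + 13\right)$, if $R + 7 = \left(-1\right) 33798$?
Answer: $-45291$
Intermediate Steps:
$L = -2$ ($L = -2 + 0 = -2$)
$W{\left(u,S \right)} = u^{2}$
$R = -33805$ ($R = -7 - 33798 = -33805$)
$\left(-11449 + R\right) + \left(W{\left(-5,1 \right)} L + 13\right) = \left(-11449 - 33805\right) + \left(\left(-5\right)^{2} \left(-2\right) + 13\right) = -45254 + \left(25 \left(-2\right) + 13\right) = -45254 + \left(-50 + 13\right) = -45254 - 37 = -45291$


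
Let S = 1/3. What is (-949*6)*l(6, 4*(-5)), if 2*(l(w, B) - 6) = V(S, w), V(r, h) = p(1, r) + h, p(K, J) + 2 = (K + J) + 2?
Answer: -55042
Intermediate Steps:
S = ⅓ ≈ 0.33333
p(K, J) = J + K (p(K, J) = -2 + ((K + J) + 2) = -2 + ((J + K) + 2) = -2 + (2 + J + K) = J + K)
V(r, h) = 1 + h + r (V(r, h) = (r + 1) + h = (1 + r) + h = 1 + h + r)
l(w, B) = 20/3 + w/2 (l(w, B) = 6 + (1 + w + ⅓)/2 = 6 + (4/3 + w)/2 = 6 + (⅔ + w/2) = 20/3 + w/2)
(-949*6)*l(6, 4*(-5)) = (-949*6)*(20/3 + (½)*6) = (-73*78)*(20/3 + 3) = -5694*29/3 = -55042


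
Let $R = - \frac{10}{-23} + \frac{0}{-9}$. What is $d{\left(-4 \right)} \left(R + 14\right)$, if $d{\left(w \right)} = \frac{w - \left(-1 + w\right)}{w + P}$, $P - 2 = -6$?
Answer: $- \frac{83}{46} \approx -1.8043$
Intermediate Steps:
$P = -4$ ($P = 2 - 6 = -4$)
$R = \frac{10}{23}$ ($R = \left(-10\right) \left(- \frac{1}{23}\right) + 0 \left(- \frac{1}{9}\right) = \frac{10}{23} + 0 = \frac{10}{23} \approx 0.43478$)
$d{\left(w \right)} = \frac{1}{-4 + w}$ ($d{\left(w \right)} = \frac{w - \left(-1 + w\right)}{w - 4} = 1 \frac{1}{-4 + w} = \frac{1}{-4 + w}$)
$d{\left(-4 \right)} \left(R + 14\right) = \frac{\frac{10}{23} + 14}{-4 - 4} = \frac{1}{-8} \cdot \frac{332}{23} = \left(- \frac{1}{8}\right) \frac{332}{23} = - \frac{83}{46}$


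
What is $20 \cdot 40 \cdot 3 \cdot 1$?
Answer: $2400$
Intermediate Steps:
$20 \cdot 40 \cdot 3 \cdot 1 = 800 \cdot 3 = 2400$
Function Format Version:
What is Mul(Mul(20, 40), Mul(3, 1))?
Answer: 2400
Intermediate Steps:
Mul(Mul(20, 40), Mul(3, 1)) = Mul(800, 3) = 2400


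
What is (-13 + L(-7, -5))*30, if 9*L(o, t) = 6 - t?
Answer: -1060/3 ≈ -353.33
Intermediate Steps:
L(o, t) = ⅔ - t/9 (L(o, t) = (6 - t)/9 = ⅔ - t/9)
(-13 + L(-7, -5))*30 = (-13 + (⅔ - ⅑*(-5)))*30 = (-13 + (⅔ + 5/9))*30 = (-13 + 11/9)*30 = -106/9*30 = -1060/3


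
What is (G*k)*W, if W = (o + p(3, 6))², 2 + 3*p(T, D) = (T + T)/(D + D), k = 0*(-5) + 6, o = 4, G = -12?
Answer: -882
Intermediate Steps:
k = 6 (k = 0 + 6 = 6)
p(T, D) = -⅔ + T/(3*D) (p(T, D) = -⅔ + ((T + T)/(D + D))/3 = -⅔ + ((2*T)/((2*D)))/3 = -⅔ + ((2*T)*(1/(2*D)))/3 = -⅔ + (T/D)/3 = -⅔ + T/(3*D))
W = 49/4 (W = (4 + (⅓)*(3 - 2*6)/6)² = (4 + (⅓)*(⅙)*(3 - 12))² = (4 + (⅓)*(⅙)*(-9))² = (4 - ½)² = (7/2)² = 49/4 ≈ 12.250)
(G*k)*W = -12*6*(49/4) = -72*49/4 = -882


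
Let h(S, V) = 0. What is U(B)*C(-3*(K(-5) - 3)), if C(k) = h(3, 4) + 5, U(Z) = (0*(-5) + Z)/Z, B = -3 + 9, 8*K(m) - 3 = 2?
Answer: 5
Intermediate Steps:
K(m) = 5/8 (K(m) = 3/8 + (⅛)*2 = 3/8 + ¼ = 5/8)
B = 6
U(Z) = 1 (U(Z) = (0 + Z)/Z = Z/Z = 1)
C(k) = 5 (C(k) = 0 + 5 = 5)
U(B)*C(-3*(K(-5) - 3)) = 1*5 = 5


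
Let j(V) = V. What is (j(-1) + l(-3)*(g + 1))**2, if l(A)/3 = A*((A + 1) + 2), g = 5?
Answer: 1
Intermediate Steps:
l(A) = 3*A*(3 + A) (l(A) = 3*(A*((A + 1) + 2)) = 3*(A*((1 + A) + 2)) = 3*(A*(3 + A)) = 3*A*(3 + A))
(j(-1) + l(-3)*(g + 1))**2 = (-1 + (3*(-3)*(3 - 3))*(5 + 1))**2 = (-1 + (3*(-3)*0)*6)**2 = (-1 + 0*6)**2 = (-1 + 0)**2 = (-1)**2 = 1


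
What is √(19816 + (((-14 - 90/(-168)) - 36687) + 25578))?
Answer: √1703933/14 ≈ 93.239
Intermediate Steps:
√(19816 + (((-14 - 90/(-168)) - 36687) + 25578)) = √(19816 + (((-14 - 90*(-1/168)) - 36687) + 25578)) = √(19816 + (((-14 + 15/28) - 36687) + 25578)) = √(19816 + ((-377/28 - 36687) + 25578)) = √(19816 + (-1027613/28 + 25578)) = √(19816 - 311429/28) = √(243419/28) = √1703933/14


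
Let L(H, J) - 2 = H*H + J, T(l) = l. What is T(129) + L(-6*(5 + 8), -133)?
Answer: 6082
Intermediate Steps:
L(H, J) = 2 + J + H² (L(H, J) = 2 + (H*H + J) = 2 + (H² + J) = 2 + (J + H²) = 2 + J + H²)
T(129) + L(-6*(5 + 8), -133) = 129 + (2 - 133 + (-6*(5 + 8))²) = 129 + (2 - 133 + (-6*13)²) = 129 + (2 - 133 + (-78)²) = 129 + (2 - 133 + 6084) = 129 + 5953 = 6082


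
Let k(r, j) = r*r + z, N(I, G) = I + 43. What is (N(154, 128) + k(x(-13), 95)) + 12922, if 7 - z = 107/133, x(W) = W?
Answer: 1768128/133 ≈ 13294.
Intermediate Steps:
N(I, G) = 43 + I
z = 824/133 (z = 7 - 107/133 = 824/133 ≈ 6.1955)
k(r, j) = 824/133 + r² (k(r, j) = r*r + 824/133 = r² + 824/133 = 824/133 + r²)
(N(154, 128) + k(x(-13), 95)) + 12922 = ((43 + 154) + (824/133 + (-13)²)) + 12922 = (197 + (824/133 + 169)) + 12922 = (197 + 23301/133) + 12922 = 49502/133 + 12922 = 1768128/133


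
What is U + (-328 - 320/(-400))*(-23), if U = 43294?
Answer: 254098/5 ≈ 50820.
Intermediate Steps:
U + (-328 - 320/(-400))*(-23) = 43294 + (-328 - 320/(-400))*(-23) = 43294 + (-328 - 320*(-1)/400)*(-23) = 43294 + (-328 - 1*(-⅘))*(-23) = 43294 + (-328 + ⅘)*(-23) = 43294 - 1636/5*(-23) = 43294 + 37628/5 = 254098/5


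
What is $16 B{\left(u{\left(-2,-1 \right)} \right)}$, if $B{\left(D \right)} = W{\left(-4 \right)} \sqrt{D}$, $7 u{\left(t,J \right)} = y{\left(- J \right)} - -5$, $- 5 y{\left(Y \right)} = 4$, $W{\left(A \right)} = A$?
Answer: $- \frac{64 \sqrt{15}}{5} \approx -49.574$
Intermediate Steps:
$y{\left(Y \right)} = - \frac{4}{5}$ ($y{\left(Y \right)} = \left(- \frac{1}{5}\right) 4 = - \frac{4}{5}$)
$u{\left(t,J \right)} = \frac{3}{5}$ ($u{\left(t,J \right)} = \frac{- \frac{4}{5} - -5}{7} = \frac{- \frac{4}{5} + 5}{7} = \frac{1}{7} \cdot \frac{21}{5} = \frac{3}{5}$)
$B{\left(D \right)} = - 4 \sqrt{D}$
$16 B{\left(u{\left(-2,-1 \right)} \right)} = 16 \left(- 4 \sqrt{\frac{3}{5}}\right) = 16 \left(- 4 \frac{\sqrt{15}}{5}\right) = 16 \left(- \frac{4 \sqrt{15}}{5}\right) = - \frac{64 \sqrt{15}}{5}$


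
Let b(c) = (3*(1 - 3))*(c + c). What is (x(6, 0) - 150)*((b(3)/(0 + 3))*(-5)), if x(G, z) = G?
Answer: -8640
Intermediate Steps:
b(c) = -12*c (b(c) = (3*(-2))*(2*c) = -12*c)
(x(6, 0) - 150)*((b(3)/(0 + 3))*(-5)) = (6 - 150)*(((-12*3)/(0 + 3))*(-5)) = -144*-36/3*(-5) = -144*(⅓)*(-36)*(-5) = -(-1728)*(-5) = -144*60 = -8640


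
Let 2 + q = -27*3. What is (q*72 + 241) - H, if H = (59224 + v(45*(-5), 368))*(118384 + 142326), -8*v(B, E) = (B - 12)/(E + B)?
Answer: -8831879505435/572 ≈ -1.5440e+10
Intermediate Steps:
v(B, E) = -(-12 + B)/(8*(B + E)) (v(B, E) = -(B - 12)/(8*(E + B)) = -(-12 + B)/(8*(B + E)))
H = 8831876225015/572 (H = (59224 + (12 - 45*(-5))/(8*(45*(-5) + 368)))*(118384 + 142326) = (59224 + (12 - 1*(-225))/(8*(-225 + 368)))*260710 = (59224 + (1/8)*(12 + 225)/143)*260710 = (59224 + (1/8)*(1/143)*237)*260710 = (59224 + 237/1144)*260710 = (67752493/1144)*260710 = 8831876225015/572 ≈ 1.5440e+10)
q = -83 (q = -2 - 27*3 = -2 - 81 = -83)
(q*72 + 241) - H = (-83*72 + 241) - 1*8831876225015/572 = (-5976 + 241) - 8831876225015/572 = -5735 - 8831876225015/572 = -8831879505435/572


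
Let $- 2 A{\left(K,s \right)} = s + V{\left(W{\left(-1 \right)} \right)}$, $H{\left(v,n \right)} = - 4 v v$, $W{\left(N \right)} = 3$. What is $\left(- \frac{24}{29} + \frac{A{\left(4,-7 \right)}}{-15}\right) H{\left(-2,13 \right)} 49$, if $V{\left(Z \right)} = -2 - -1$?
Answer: $\frac{373184}{435} \approx 857.89$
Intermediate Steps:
$V{\left(Z \right)} = -1$ ($V{\left(Z \right)} = -2 + 1 = -1$)
$H{\left(v,n \right)} = - 4 v^{2}$
$A{\left(K,s \right)} = \frac{1}{2} - \frac{s}{2}$ ($A{\left(K,s \right)} = - \frac{s - 1}{2} = - \frac{-1 + s}{2} = \frac{1}{2} - \frac{s}{2}$)
$\left(- \frac{24}{29} + \frac{A{\left(4,-7 \right)}}{-15}\right) H{\left(-2,13 \right)} 49 = \left(- \frac{24}{29} + \frac{\frac{1}{2} - - \frac{7}{2}}{-15}\right) \left(- 4 \left(-2\right)^{2}\right) 49 = \left(\left(-24\right) \frac{1}{29} + \left(\frac{1}{2} + \frac{7}{2}\right) \left(- \frac{1}{15}\right)\right) \left(\left(-4\right) 4\right) 49 = \left(- \frac{24}{29} + 4 \left(- \frac{1}{15}\right)\right) \left(-16\right) 49 = \left(- \frac{24}{29} - \frac{4}{15}\right) \left(-16\right) 49 = \left(- \frac{476}{435}\right) \left(-16\right) 49 = \frac{7616}{435} \cdot 49 = \frac{373184}{435}$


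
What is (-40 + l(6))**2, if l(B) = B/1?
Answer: 1156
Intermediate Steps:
l(B) = B (l(B) = B*1 = B)
(-40 + l(6))**2 = (-40 + 6)**2 = (-34)**2 = 1156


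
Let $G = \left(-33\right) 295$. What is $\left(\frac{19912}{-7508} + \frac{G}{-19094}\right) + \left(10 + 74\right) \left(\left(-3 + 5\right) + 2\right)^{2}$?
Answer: $\frac{48091427335}{35839438} \approx 1341.9$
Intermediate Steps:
$G = -9735$
$\left(\frac{19912}{-7508} + \frac{G}{-19094}\right) + \left(10 + 74\right) \left(\left(-3 + 5\right) + 2\right)^{2} = \left(\frac{19912}{-7508} - \frac{9735}{-19094}\right) + \left(10 + 74\right) \left(\left(-3 + 5\right) + 2\right)^{2} = \left(19912 \left(- \frac{1}{7508}\right) - - \frac{9735}{19094}\right) + 84 \left(2 + 2\right)^{2} = \left(- \frac{4978}{1877} + \frac{9735}{19094}\right) + 84 \cdot 4^{2} = - \frac{76777337}{35839438} + 84 \cdot 16 = - \frac{76777337}{35839438} + 1344 = \frac{48091427335}{35839438}$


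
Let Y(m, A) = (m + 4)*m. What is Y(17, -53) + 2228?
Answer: 2585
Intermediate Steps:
Y(m, A) = m*(4 + m) (Y(m, A) = (4 + m)*m = m*(4 + m))
Y(17, -53) + 2228 = 17*(4 + 17) + 2228 = 17*21 + 2228 = 357 + 2228 = 2585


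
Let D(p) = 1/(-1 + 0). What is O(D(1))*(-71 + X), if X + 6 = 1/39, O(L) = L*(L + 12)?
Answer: 33022/39 ≈ 846.72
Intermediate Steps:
D(p) = -1 (D(p) = 1/(-1) = -1)
O(L) = L*(12 + L)
X = -233/39 (X = -6 + 1/39 = -233/39 ≈ -5.9744)
O(D(1))*(-71 + X) = (-(12 - 1))*(-71 - 233/39) = -1*11*(-3002/39) = -11*(-3002/39) = 33022/39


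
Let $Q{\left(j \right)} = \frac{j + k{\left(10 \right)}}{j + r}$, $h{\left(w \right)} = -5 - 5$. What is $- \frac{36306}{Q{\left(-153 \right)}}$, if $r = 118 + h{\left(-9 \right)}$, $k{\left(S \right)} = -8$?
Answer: $- \frac{1633770}{161} \approx -10148.0$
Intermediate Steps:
$h{\left(w \right)} = -10$
$r = 108$ ($r = 118 - 10 = 108$)
$Q{\left(j \right)} = \frac{-8 + j}{108 + j}$ ($Q{\left(j \right)} = \frac{j - 8}{j + 108} = \frac{-8 + j}{108 + j}$)
$- \frac{36306}{Q{\left(-153 \right)}} = - \frac{36306}{\frac{1}{108 - 153} \left(-8 - 153\right)} = - \frac{36306}{\frac{1}{-45} \left(-161\right)} = - \frac{36306}{\left(- \frac{1}{45}\right) \left(-161\right)} = - \frac{36306}{\frac{161}{45}} = \left(-36306\right) \frac{45}{161} = - \frac{1633770}{161}$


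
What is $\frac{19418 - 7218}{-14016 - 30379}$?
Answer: $- \frac{2440}{8879} \approx -0.27481$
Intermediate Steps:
$\frac{19418 - 7218}{-14016 - 30379} = \frac{19418 - 7218}{-44395} = 12200 \left(- \frac{1}{44395}\right) = - \frac{2440}{8879}$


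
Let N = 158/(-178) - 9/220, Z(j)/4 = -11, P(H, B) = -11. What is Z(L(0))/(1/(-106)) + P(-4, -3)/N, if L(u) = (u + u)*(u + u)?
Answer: 85011564/18181 ≈ 4675.8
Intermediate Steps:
L(u) = 4*u² (L(u) = (2*u)*(2*u) = 4*u²)
Z(j) = -44 (Z(j) = 4*(-11) = -44)
N = -18181/19580 (N = 158*(-1/178) - 9*1/220 = -79/89 - 9/220 = -18181/19580 ≈ -0.92855)
Z(L(0))/(1/(-106)) + P(-4, -3)/N = -44/(1/(-106)) - 11/(-18181/19580) = -44/(-1/106) - 11*(-19580/18181) = -44*(-106) + 215380/18181 = 4664 + 215380/18181 = 85011564/18181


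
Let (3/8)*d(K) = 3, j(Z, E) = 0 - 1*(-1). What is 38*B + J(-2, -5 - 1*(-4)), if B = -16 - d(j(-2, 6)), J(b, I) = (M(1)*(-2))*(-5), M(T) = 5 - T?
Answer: -872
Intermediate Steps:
j(Z, E) = 1 (j(Z, E) = 0 + 1 = 1)
d(K) = 8 (d(K) = (8/3)*3 = 8)
J(b, I) = 40 (J(b, I) = ((5 - 1*1)*(-2))*(-5) = ((5 - 1)*(-2))*(-5) = (4*(-2))*(-5) = -8*(-5) = 40)
B = -24 (B = -16 - 1*8 = -16 - 8 = -24)
38*B + J(-2, -5 - 1*(-4)) = 38*(-24) + 40 = -912 + 40 = -872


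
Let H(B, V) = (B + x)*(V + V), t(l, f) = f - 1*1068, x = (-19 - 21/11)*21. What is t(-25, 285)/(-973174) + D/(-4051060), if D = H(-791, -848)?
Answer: -5574516430111/10841562227210 ≈ -0.51418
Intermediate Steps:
x = -4830/11 (x = (-19 - 21*1/11)*21 = (-19 - 21/11)*21 = -230/11*21 = -4830/11 ≈ -439.09)
t(l, f) = -1068 + f (t(l, f) = f - 1068 = -1068 + f)
H(B, V) = 2*V*(-4830/11 + B) (H(B, V) = (B - 4830/11)*(V + V) = (-4830/11 + B)*(2*V) = 2*V*(-4830/11 + B))
D = 22948576/11 (D = (2/11)*(-848)*(-4830 + 11*(-791)) = (2/11)*(-848)*(-4830 - 8701) = (2/11)*(-848)*(-13531) = 22948576/11 ≈ 2.0862e+6)
t(-25, 285)/(-973174) + D/(-4051060) = (-1068 + 285)/(-973174) + (22948576/11)/(-4051060) = -783*(-1/973174) + (22948576/11)*(-1/4051060) = 783/973174 - 5737144/11140415 = -5574516430111/10841562227210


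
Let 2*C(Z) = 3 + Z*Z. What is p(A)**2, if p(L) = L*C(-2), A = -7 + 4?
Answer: 441/4 ≈ 110.25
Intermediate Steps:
C(Z) = 3/2 + Z**2/2 (C(Z) = (3 + Z*Z)/2 = (3 + Z**2)/2 = 3/2 + Z**2/2)
A = -3
p(L) = 7*L/2 (p(L) = L*(3/2 + (1/2)*(-2)**2) = L*(3/2 + (1/2)*4) = L*(3/2 + 2) = L*(7/2) = 7*L/2)
p(A)**2 = ((7/2)*(-3))**2 = (-21/2)**2 = 441/4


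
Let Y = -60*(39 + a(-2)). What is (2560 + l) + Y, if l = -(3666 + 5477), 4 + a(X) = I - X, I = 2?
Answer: -8923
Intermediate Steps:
a(X) = -2 - X (a(X) = -4 + (2 - X) = -2 - X)
Y = -2340 (Y = -60*(39 + (-2 - 1*(-2))) = -60*(39 + (-2 + 2)) = -60*(39 + 0) = -60*39 = -2340)
l = -9143 (l = -1*9143 = -9143)
(2560 + l) + Y = (2560 - 9143) - 2340 = -6583 - 2340 = -8923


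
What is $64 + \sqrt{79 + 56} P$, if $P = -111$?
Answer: $64 - 333 \sqrt{15} \approx -1225.7$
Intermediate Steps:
$64 + \sqrt{79 + 56} P = 64 + \sqrt{79 + 56} \left(-111\right) = 64 + \sqrt{135} \left(-111\right) = 64 + 3 \sqrt{15} \left(-111\right) = 64 - 333 \sqrt{15}$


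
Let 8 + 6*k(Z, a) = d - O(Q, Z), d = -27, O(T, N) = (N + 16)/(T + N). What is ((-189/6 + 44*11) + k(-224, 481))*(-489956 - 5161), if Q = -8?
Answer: -221078277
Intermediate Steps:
O(T, N) = (16 + N)/(N + T)
k(Z, a) = -35/6 - (16 + Z)/(6*(-8 + Z)) (k(Z, a) = -4/3 + (-27 - (16 + Z)/(Z - 8))/6 = -4/3 + (-27 - (16 + Z)/(-8 + Z))/6 = -4/3 + (-9/2 - (16 + Z)/(6*(-8 + Z))) = -35/6 - (16 + Z)/(6*(-8 + Z)))
((-189/6 + 44*11) + k(-224, 481))*(-489956 - 5161) = ((-189/6 + 44*11) + 2*(22 - 3*(-224))/(-8 - 224))*(-489956 - 5161) = ((-189*⅙ + 484) + 2*(22 + 672)/(-232))*(-495117) = ((-63/2 + 484) + 2*(-1/232)*694)*(-495117) = (905/2 - 347/58)*(-495117) = (12949/29)*(-495117) = -221078277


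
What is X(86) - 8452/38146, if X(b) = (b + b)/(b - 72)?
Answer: 1610696/133511 ≈ 12.064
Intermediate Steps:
X(b) = 2*b/(-72 + b) (X(b) = (2*b)/(-72 + b) = 2*b/(-72 + b))
X(86) - 8452/38146 = 2*86/(-72 + 86) - 8452/38146 = 2*86/14 - 8452/38146 = 2*86*(1/14) - 1*4226/19073 = 86/7 - 4226/19073 = 1610696/133511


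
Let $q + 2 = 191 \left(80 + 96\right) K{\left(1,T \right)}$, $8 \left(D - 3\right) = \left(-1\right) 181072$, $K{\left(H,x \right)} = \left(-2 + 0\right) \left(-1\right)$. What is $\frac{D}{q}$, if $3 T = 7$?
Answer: $- \frac{22631}{67230} \approx -0.33662$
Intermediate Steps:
$T = \frac{7}{3}$ ($T = \frac{1}{3} \cdot 7 = \frac{7}{3} \approx 2.3333$)
$K{\left(H,x \right)} = 2$ ($K{\left(H,x \right)} = \left(-2\right) \left(-1\right) = 2$)
$D = -22631$ ($D = 3 + \frac{\left(-1\right) 181072}{8} = 3 + \frac{1}{8} \left(-181072\right) = 3 - 22634 = -22631$)
$q = 67230$ ($q = -2 + 191 \left(80 + 96\right) 2 = -2 + 191 \cdot 176 \cdot 2 = -2 + 33616 \cdot 2 = -2 + 67232 = 67230$)
$\frac{D}{q} = - \frac{22631}{67230}$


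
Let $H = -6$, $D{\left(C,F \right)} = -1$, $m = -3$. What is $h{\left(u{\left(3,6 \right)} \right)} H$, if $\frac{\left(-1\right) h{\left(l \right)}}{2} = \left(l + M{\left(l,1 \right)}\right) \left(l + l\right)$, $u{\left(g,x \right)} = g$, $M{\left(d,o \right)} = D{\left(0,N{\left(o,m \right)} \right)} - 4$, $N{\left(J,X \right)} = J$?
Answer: $-144$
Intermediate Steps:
$M{\left(d,o \right)} = -5$ ($M{\left(d,o \right)} = -1 - 4 = -5$)
$h{\left(l \right)} = - 4 l \left(-5 + l\right)$ ($h{\left(l \right)} = - 2 \left(l - 5\right) \left(l + l\right) = - 2 \left(-5 + l\right) 2 l = - 2 \cdot 2 l \left(-5 + l\right) = - 4 l \left(-5 + l\right)$)
$h{\left(u{\left(3,6 \right)} \right)} H = 4 \cdot 3 \left(5 - 3\right) \left(-6\right) = 4 \cdot 3 \cdot 2 \left(-6\right) = 24 \left(-6\right) = -144$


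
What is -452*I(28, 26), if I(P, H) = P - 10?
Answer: -8136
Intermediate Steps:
I(P, H) = -10 + P
-452*I(28, 26) = -452*(-10 + 28) = -452*18 = -8136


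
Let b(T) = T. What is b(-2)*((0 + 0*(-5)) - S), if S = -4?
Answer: -8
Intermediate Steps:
b(-2)*((0 + 0*(-5)) - S) = -2*((0 + 0*(-5)) - 1*(-4)) = -2*((0 + 0) + 4) = -2*(0 + 4) = -2*4 = -8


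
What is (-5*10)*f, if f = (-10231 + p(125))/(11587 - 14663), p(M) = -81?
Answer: -128900/769 ≈ -167.62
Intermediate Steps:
f = 2578/769 (f = (-10231 - 81)/(11587 - 14663) = -10312/(-3076) = -10312*(-1/3076) = 2578/769 ≈ 3.3524)
(-5*10)*f = -5*10*(2578/769) = -50*2578/769 = -128900/769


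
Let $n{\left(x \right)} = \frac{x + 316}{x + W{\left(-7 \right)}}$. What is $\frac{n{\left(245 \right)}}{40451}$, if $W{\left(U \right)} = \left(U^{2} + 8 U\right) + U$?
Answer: $\frac{17}{283157} \approx 6.0037 \cdot 10^{-5}$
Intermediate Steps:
$W{\left(U \right)} = U^{2} + 9 U$
$n{\left(x \right)} = \frac{316 + x}{-14 + x}$ ($n{\left(x \right)} = \frac{x + 316}{x - 7 \left(9 - 7\right)} = \frac{316 + x}{x - 14} = \frac{316 + x}{-14 + x}$)
$\frac{n{\left(245 \right)}}{40451} = \frac{\frac{1}{-14 + 245} \left(316 + 245\right)}{40451} = \frac{1}{231} \cdot 561 \cdot \frac{1}{40451} = \frac{17}{7} \cdot \frac{1}{40451} = \frac{17}{283157}$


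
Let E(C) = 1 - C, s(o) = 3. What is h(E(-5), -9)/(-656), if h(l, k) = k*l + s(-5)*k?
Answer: 81/656 ≈ 0.12348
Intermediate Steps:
h(l, k) = 3*k + k*l (h(l, k) = k*l + 3*k = 3*k + k*l)
h(E(-5), -9)/(-656) = -9*(3 + (1 - 1*(-5)))/(-656) = -9*(3 + (1 + 5))*(-1/656) = -9*(3 + 6)*(-1/656) = -9*9*(-1/656) = -81*(-1/656) = 81/656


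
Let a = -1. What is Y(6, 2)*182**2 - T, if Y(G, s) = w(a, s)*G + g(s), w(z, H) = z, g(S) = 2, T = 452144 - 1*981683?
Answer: 397043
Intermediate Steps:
T = -529539 (T = 452144 - 981683 = -529539)
Y(G, s) = 2 - G (Y(G, s) = -G + 2 = 2 - G)
Y(6, 2)*182**2 - T = (2 - 1*6)*182**2 - 1*(-529539) = (2 - 6)*33124 + 529539 = -4*33124 + 529539 = -132496 + 529539 = 397043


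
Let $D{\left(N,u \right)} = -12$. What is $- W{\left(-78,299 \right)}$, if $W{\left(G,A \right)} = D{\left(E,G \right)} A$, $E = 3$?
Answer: $3588$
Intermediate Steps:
$W{\left(G,A \right)} = - 12 A$
$- W{\left(-78,299 \right)} = - \left(-12\right) 299 = \left(-1\right) \left(-3588\right) = 3588$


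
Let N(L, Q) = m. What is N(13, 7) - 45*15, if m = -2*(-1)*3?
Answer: -669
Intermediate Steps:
m = 6 (m = 2*3 = 6)
N(L, Q) = 6
N(13, 7) - 45*15 = 6 - 45*15 = 6 - 675 = -669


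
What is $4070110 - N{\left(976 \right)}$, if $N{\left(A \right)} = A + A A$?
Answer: $3116558$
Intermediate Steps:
$N{\left(A \right)} = A + A^{2}$
$4070110 - N{\left(976 \right)} = 4070110 - 976 \left(1 + 976\right) = 4070110 - 976 \cdot 977 = 4070110 - 953552 = 3116558$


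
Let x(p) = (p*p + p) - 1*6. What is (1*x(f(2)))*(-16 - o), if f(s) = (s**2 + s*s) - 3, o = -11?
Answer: -120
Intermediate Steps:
f(s) = -3 + 2*s**2 (f(s) = (s**2 + s**2) - 3 = 2*s**2 - 3 = -3 + 2*s**2)
x(p) = -6 + p + p**2 (x(p) = (p**2 + p) - 6 = (p + p**2) - 6 = -6 + p + p**2)
(1*x(f(2)))*(-16 - o) = (1*(-6 + (-3 + 2*2**2) + (-3 + 2*2**2)**2))*(-16 - 1*(-11)) = (1*(-6 + (-3 + 2*4) + (-3 + 2*4)**2))*(-16 + 11) = (1*(-6 + (-3 + 8) + (-3 + 8)**2))*(-5) = (1*(-6 + 5 + 5**2))*(-5) = (1*(-6 + 5 + 25))*(-5) = (1*24)*(-5) = 24*(-5) = -120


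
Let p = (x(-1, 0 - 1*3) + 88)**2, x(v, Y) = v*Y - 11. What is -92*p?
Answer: -588800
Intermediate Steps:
x(v, Y) = -11 + Y*v (x(v, Y) = Y*v - 11 = -11 + Y*v)
p = 6400 (p = ((-11 + (0 - 1*3)*(-1)) + 88)**2 = ((-11 + (0 - 3)*(-1)) + 88)**2 = ((-11 - 3*(-1)) + 88)**2 = ((-11 + 3) + 88)**2 = (-8 + 88)**2 = 80**2 = 6400)
-92*p = -92*6400 = -588800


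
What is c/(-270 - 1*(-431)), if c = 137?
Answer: 137/161 ≈ 0.85093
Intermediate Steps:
c/(-270 - 1*(-431)) = 137/(-270 - 1*(-431)) = 137/(-270 + 431) = 137/161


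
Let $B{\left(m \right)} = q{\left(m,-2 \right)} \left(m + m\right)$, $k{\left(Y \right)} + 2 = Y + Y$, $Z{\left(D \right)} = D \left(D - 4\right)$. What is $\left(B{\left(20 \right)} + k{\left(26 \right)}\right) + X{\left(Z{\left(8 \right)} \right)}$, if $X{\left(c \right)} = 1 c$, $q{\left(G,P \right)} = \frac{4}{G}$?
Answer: $90$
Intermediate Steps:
$Z{\left(D \right)} = D \left(-4 + D\right)$
$X{\left(c \right)} = c$
$k{\left(Y \right)} = -2 + 2 Y$ ($k{\left(Y \right)} = -2 + \left(Y + Y\right) = -2 + 2 Y$)
$B{\left(m \right)} = 8$ ($B{\left(m \right)} = \frac{4}{m} \left(m + m\right) = \frac{4}{m} 2 m = 8$)
$\left(B{\left(20 \right)} + k{\left(26 \right)}\right) + X{\left(Z{\left(8 \right)} \right)} = \left(8 + \left(-2 + 2 \cdot 26\right)\right) + 8 \left(-4 + 8\right) = \left(8 + \left(-2 + 52\right)\right) + 8 \cdot 4 = \left(8 + 50\right) + 32 = 58 + 32 = 90$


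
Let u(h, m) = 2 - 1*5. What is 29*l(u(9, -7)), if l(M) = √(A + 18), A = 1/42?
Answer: 29*√31794/42 ≈ 123.12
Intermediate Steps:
A = 1/42 ≈ 0.023810
u(h, m) = -3 (u(h, m) = 2 - 5 = -3)
l(M) = √31794/42 (l(M) = √(1/42 + 18) = √(757/42) = √31794/42)
29*l(u(9, -7)) = 29*(√31794/42) = 29*√31794/42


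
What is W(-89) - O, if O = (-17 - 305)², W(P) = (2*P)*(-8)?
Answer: -102260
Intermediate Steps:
W(P) = -16*P
O = 103684 (O = (-322)² = 103684)
W(-89) - O = -16*(-89) - 1*103684 = 1424 - 103684 = -102260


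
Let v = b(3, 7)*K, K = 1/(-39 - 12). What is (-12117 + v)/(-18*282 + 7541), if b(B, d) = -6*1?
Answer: -7103/1445 ≈ -4.9156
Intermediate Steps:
b(B, d) = -6
K = -1/51 (K = 1/(-51) = -1/51 ≈ -0.019608)
v = 2/17 (v = -6*(-1/51) = 2/17 ≈ 0.11765)
(-12117 + v)/(-18*282 + 7541) = (-12117 + 2/17)/(-18*282 + 7541) = -205987/(17*(-5076 + 7541)) = -205987/17/2465 = -205987/17*1/2465 = -7103/1445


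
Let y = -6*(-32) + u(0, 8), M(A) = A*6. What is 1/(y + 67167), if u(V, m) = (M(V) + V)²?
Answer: 1/67359 ≈ 1.4846e-5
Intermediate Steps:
M(A) = 6*A
u(V, m) = 49*V² (u(V, m) = (6*V + V)² = (7*V)² = 49*V²)
y = 192 (y = -6*(-32) + 49*0² = 192 + 49*0 = 192 + 0 = 192)
1/(y + 67167) = 1/(192 + 67167) = 1/67359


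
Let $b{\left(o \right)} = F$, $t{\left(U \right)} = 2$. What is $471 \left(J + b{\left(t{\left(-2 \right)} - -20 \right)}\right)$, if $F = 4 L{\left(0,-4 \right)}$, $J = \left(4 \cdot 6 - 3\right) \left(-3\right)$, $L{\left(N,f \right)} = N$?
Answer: $-29673$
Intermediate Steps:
$J = -63$ ($J = \left(24 - 3\right) \left(-3\right) = 21 \left(-3\right) = -63$)
$F = 0$ ($F = 4 \cdot 0 = 0$)
$b{\left(o \right)} = 0$
$471 \left(J + b{\left(t{\left(-2 \right)} - -20 \right)}\right) = 471 \left(-63 + 0\right) = 471 \left(-63\right) = -29673$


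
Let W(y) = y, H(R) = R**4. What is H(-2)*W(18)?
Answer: 288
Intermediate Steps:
H(-2)*W(18) = (-2)**4*18 = 16*18 = 288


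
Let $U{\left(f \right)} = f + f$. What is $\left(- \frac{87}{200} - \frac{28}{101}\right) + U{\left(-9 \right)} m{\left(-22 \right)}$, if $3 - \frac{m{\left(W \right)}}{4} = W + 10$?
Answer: $- \frac{21830387}{20200} \approx -1080.7$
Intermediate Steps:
$U{\left(f \right)} = 2 f$
$m{\left(W \right)} = -28 - 4 W$ ($m{\left(W \right)} = 12 - 4 \left(W + 10\right) = 12 - 4 \left(10 + W\right) = 12 - \left(40 + 4 W\right) = -28 - 4 W$)
$\left(- \frac{87}{200} - \frac{28}{101}\right) + U{\left(-9 \right)} m{\left(-22 \right)} = \left(- \frac{87}{200} - \frac{28}{101}\right) + 2 \left(-9\right) \left(-28 - -88\right) = \left(\left(-87\right) \frac{1}{200} - \frac{28}{101}\right) - 18 \left(-28 + 88\right) = \left(- \frac{87}{200} - \frac{28}{101}\right) - 1080 = - \frac{14387}{20200} - 1080 = - \frac{21830387}{20200}$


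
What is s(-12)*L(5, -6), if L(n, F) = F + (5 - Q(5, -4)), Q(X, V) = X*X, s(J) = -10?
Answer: 260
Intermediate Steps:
Q(X, V) = X²
L(n, F) = -20 + F (L(n, F) = F + (5 - 1*5²) = F + (5 - 1*25) = F + (5 - 25) = F - 20 = -20 + F)
s(-12)*L(5, -6) = -10*(-20 - 6) = -10*(-26) = 260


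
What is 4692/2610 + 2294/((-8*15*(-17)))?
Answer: 28813/9860 ≈ 2.9222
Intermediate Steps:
4692/2610 + 2294/((-8*15*(-17))) = 4692*(1/2610) + 2294/((-120*(-17))) = 782/435 + 2294/2040 = 782/435 + 2294*(1/2040) = 782/435 + 1147/1020 = 28813/9860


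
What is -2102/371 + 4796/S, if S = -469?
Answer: -395022/24857 ≈ -15.892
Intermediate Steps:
-2102/371 + 4796/S = -2102/371 + 4796/(-469) = -2102*1/371 + 4796*(-1/469) = -2102/371 - 4796/469 = -395022/24857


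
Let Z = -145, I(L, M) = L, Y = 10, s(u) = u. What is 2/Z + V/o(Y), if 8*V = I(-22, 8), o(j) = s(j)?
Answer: -67/232 ≈ -0.28879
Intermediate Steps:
o(j) = j
V = -11/4 (V = (⅛)*(-22) = -11/4 ≈ -2.7500)
2/Z + V/o(Y) = 2/(-145) - 11/4/10 = 2*(-1/145) - 11/4*⅒ = -2/145 - 11/40 = -67/232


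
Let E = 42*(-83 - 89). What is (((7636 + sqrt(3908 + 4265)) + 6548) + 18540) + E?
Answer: 25500 + sqrt(8173) ≈ 25590.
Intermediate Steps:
E = -7224 (E = 42*(-172) = -7224)
(((7636 + sqrt(3908 + 4265)) + 6548) + 18540) + E = (((7636 + sqrt(3908 + 4265)) + 6548) + 18540) - 7224 = (((7636 + sqrt(8173)) + 6548) + 18540) - 7224 = ((14184 + sqrt(8173)) + 18540) - 7224 = (32724 + sqrt(8173)) - 7224 = 25500 + sqrt(8173)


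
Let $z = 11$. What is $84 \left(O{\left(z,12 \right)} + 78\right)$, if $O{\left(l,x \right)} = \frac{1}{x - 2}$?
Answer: $\frac{32802}{5} \approx 6560.4$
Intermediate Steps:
$O{\left(l,x \right)} = \frac{1}{-2 + x}$
$84 \left(O{\left(z,12 \right)} + 78\right) = 84 \left(\frac{1}{-2 + 12} + 78\right) = 84 \left(\frac{1}{10} + 78\right) = 84 \cdot \frac{781}{10} = \frac{32802}{5}$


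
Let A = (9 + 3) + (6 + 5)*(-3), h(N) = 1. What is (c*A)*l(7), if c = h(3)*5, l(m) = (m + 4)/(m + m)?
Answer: -165/2 ≈ -82.500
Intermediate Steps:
l(m) = (4 + m)/(2*m) (l(m) = (4 + m)/((2*m)) = (4 + m)*(1/(2*m)) = (4 + m)/(2*m))
A = -21 (A = 12 + 11*(-3) = 12 - 33 = -21)
c = 5 (c = 1*5 = 5)
(c*A)*l(7) = (5*(-21))*((½)*(4 + 7)/7) = -105*11/(2*7) = -105*11/14 = -165/2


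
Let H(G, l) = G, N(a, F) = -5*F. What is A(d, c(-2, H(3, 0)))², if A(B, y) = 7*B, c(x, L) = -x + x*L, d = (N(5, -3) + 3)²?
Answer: 5143824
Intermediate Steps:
d = 324 (d = (-5*(-3) + 3)² = (15 + 3)² = 18² = 324)
c(x, L) = -x + L*x
A(d, c(-2, H(3, 0)))² = (7*324)² = 2268² = 5143824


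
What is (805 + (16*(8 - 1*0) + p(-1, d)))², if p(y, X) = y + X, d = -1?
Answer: 866761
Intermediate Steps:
p(y, X) = X + y
(805 + (16*(8 - 1*0) + p(-1, d)))² = (805 + (16*(8 - 1*0) + (-1 - 1)))² = (805 + (16*(8 + 0) - 2))² = (805 + (16*8 - 2))² = (805 + (128 - 2))² = (805 + 126)² = 931² = 866761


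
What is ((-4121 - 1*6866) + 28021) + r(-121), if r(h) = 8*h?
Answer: 16066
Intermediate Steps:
((-4121 - 1*6866) + 28021) + r(-121) = ((-4121 - 1*6866) + 28021) + 8*(-121) = ((-4121 - 6866) + 28021) - 968 = (-10987 + 28021) - 968 = 17034 - 968 = 16066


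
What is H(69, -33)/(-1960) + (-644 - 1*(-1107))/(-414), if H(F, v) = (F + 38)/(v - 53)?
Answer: -38999491/34891920 ≈ -1.1177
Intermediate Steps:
H(F, v) = (38 + F)/(-53 + v)
H(69, -33)/(-1960) + (-644 - 1*(-1107))/(-414) = ((38 + 69)/(-53 - 33))/(-1960) + (-644 - 1*(-1107))/(-414) = (107/(-86))*(-1/1960) + (-644 + 1107)*(-1/414) = -1/86*107*(-1/1960) + 463*(-1/414) = -107/86*(-1/1960) - 463/414 = 107/168560 - 463/414 = -38999491/34891920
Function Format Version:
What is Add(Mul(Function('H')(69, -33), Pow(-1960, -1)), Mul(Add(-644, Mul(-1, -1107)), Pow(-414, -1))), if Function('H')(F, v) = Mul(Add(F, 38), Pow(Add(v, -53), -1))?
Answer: Rational(-38999491, 34891920) ≈ -1.1177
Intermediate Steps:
Function('H')(F, v) = Mul(Pow(Add(-53, v), -1), Add(38, F)) (Function('H')(F, v) = Mul(Add(38, F), Pow(Add(-53, v), -1)) = Mul(Pow(Add(-53, v), -1), Add(38, F)))
Add(Mul(Function('H')(69, -33), Pow(-1960, -1)), Mul(Add(-644, Mul(-1, -1107)), Pow(-414, -1))) = Add(Mul(Mul(Pow(Add(-53, -33), -1), Add(38, 69)), Pow(-1960, -1)), Mul(Add(-644, Mul(-1, -1107)), Pow(-414, -1))) = Add(Mul(Mul(Pow(-86, -1), 107), Rational(-1, 1960)), Mul(Add(-644, 1107), Rational(-1, 414))) = Add(Mul(Mul(Rational(-1, 86), 107), Rational(-1, 1960)), Mul(463, Rational(-1, 414))) = Add(Mul(Rational(-107, 86), Rational(-1, 1960)), Rational(-463, 414)) = Add(Rational(107, 168560), Rational(-463, 414)) = Rational(-38999491, 34891920)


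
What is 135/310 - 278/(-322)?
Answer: 12965/9982 ≈ 1.2988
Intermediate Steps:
135/310 - 278/(-322) = 135*(1/310) - 278*(-1/322) = 27/62 + 139/161 = 12965/9982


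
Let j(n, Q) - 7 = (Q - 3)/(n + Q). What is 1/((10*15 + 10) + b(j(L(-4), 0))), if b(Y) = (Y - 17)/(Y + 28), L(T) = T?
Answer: 143/22843 ≈ 0.0062601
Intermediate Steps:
j(n, Q) = 7 + (-3 + Q)/(Q + n) (j(n, Q) = 7 + (Q - 3)/(n + Q) = 7 + (-3 + Q)/(Q + n))
b(Y) = (-17 + Y)/(28 + Y)
1/((10*15 + 10) + b(j(L(-4), 0))) = 1/((10*15 + 10) + (-17 + (-3 + 7*(-4) + 8*0)/(0 - 4))/(28 + (-3 + 7*(-4) + 8*0)/(0 - 4))) = 1/((150 + 10) + (-17 + (-3 - 28 + 0)/(-4))/(28 + (-3 - 28 + 0)/(-4))) = 1/(160 + (-17 - 1/4*(-31))/(28 - 1/4*(-31))) = 1/(160 + (-17 + 31/4)/(28 + 31/4)) = 1/(160 - 37/4/(143/4)) = 1/(160 + (4/143)*(-37/4)) = 1/(160 - 37/143) = 1/(22843/143) = 143/22843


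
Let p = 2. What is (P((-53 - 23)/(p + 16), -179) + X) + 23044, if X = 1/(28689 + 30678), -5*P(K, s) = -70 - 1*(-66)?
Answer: 6840503213/296835 ≈ 23045.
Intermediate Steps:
P(K, s) = ⅘ (P(K, s) = -(-70 - 1*(-66))/5 = -(-70 + 66)/5 = -⅕*(-4) = ⅘)
X = 1/59367 ≈ 1.6844e-5
(P((-53 - 23)/(p + 16), -179) + X) + 23044 = (⅘ + 1/59367) + 23044 = 237473/296835 + 23044 = 6840503213/296835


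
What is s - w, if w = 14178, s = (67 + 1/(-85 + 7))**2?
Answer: -58958327/6084 ≈ -9690.7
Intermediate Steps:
s = 27300625/6084 (s = (67 + 1/(-78))**2 = (67 - 1/78)**2 = (5225/78)**2 = 27300625/6084 ≈ 4487.3)
s - w = 27300625/6084 - 1*14178 = 27300625/6084 - 14178 = -58958327/6084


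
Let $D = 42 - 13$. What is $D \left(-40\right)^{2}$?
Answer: $46400$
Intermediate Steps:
$D = 29$ ($D = 42 - 13 = 29$)
$D \left(-40\right)^{2} = 29 \left(-40\right)^{2} = 29 \cdot 1600 = 46400$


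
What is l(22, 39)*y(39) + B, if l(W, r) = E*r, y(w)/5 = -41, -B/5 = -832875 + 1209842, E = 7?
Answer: -1940800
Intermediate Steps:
B = -1884835 (B = -5*(-832875 + 1209842) = -5*376967 = -1884835)
y(w) = -205 (y(w) = 5*(-41) = -205)
l(W, r) = 7*r
l(22, 39)*y(39) + B = (7*39)*(-205) - 1884835 = 273*(-205) - 1884835 = -55965 - 1884835 = -1940800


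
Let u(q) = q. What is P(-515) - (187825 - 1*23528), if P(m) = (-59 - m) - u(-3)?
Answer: -163838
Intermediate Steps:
P(m) = -56 - m (P(m) = (-59 - m) - 1*(-3) = (-59 - m) + 3 = -56 - m)
P(-515) - (187825 - 1*23528) = (-56 - 1*(-515)) - (187825 - 1*23528) = (-56 + 515) - (187825 - 23528) = 459 - 1*164297 = 459 - 164297 = -163838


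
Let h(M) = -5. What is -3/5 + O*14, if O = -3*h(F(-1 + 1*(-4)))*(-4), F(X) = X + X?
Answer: -4203/5 ≈ -840.60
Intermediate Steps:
F(X) = 2*X
O = -60 (O = -3*(-5)*(-4) = 15*(-4) = -60)
-3/5 + O*14 = -3/5 - 60*14 = -3*⅕ - 840 = -⅗ - 840 = -4203/5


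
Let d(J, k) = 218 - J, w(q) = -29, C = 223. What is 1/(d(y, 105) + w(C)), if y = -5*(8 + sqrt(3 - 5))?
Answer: 229/52491 - 5*I*sqrt(2)/52491 ≈ 0.0043627 - 0.00013471*I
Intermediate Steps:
y = -40 - 5*I*sqrt(2) (y = -5*(8 + sqrt(-2)) = -5*(8 + I*sqrt(2)) = -40 - 5*I*sqrt(2) ≈ -40.0 - 7.0711*I)
1/(d(y, 105) + w(C)) = 1/((218 - (-40 - 5*I*sqrt(2))) - 29) = 1/((218 + (40 + 5*I*sqrt(2))) - 29) = 1/((258 + 5*I*sqrt(2)) - 29) = 1/(229 + 5*I*sqrt(2))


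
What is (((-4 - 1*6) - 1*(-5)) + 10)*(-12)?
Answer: -60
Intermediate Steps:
(((-4 - 1*6) - 1*(-5)) + 10)*(-12) = (((-4 - 6) + 5) + 10)*(-12) = ((-10 + 5) + 10)*(-12) = (-5 + 10)*(-12) = 5*(-12) = -60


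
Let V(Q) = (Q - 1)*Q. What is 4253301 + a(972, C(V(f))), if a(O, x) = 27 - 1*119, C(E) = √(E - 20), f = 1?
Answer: 4253209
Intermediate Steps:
V(Q) = Q*(-1 + Q) (V(Q) = (-1 + Q)*Q = Q*(-1 + Q))
C(E) = √(-20 + E)
a(O, x) = -92 (a(O, x) = 27 - 119 = -92)
4253301 + a(972, C(V(f))) = 4253301 - 92 = 4253209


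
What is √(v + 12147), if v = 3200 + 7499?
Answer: √22846 ≈ 151.15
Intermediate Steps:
v = 10699
√(v + 12147) = √(10699 + 12147) = √22846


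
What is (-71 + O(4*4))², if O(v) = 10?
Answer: 3721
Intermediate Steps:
(-71 + O(4*4))² = (-71 + 10)² = (-61)² = 3721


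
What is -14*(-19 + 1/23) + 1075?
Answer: 30829/23 ≈ 1340.4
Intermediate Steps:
-14*(-19 + 1/23) + 1075 = -14*(-436/23) + 1075 = 6104/23 + 1075 = 30829/23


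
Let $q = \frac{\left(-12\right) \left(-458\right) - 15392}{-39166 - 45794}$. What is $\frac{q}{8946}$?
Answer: $\frac{1237}{95006520} \approx 1.302 \cdot 10^{-5}$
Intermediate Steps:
$q = \frac{1237}{10620}$ ($q = \frac{5496 - 15392}{-84960} = \left(-9896\right) \left(- \frac{1}{84960}\right) = \frac{1237}{10620} \approx 0.11648$)
$\frac{q}{8946} = \frac{1237}{10620 \cdot 8946} = \frac{1237}{10620} \cdot \frac{1}{8946} = \frac{1237}{95006520}$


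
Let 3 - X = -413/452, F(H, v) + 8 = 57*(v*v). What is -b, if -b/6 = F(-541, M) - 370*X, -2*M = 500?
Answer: 2414387781/113 ≈ 2.1366e+7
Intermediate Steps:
M = -250 (M = -1/2*500 = -250)
F(H, v) = -8 + 57*v**2 (F(H, v) = -8 + 57*(v*v) = -8 + 57*v**2)
X = 1769/452 (X = 3 - (-413)/452 = 3 - 1*(-413/452) = 3 + 413/452 = 1769/452 ≈ 3.9137)
b = -2414387781/113 (b = -6*((-8 + 57*(-250)**2) - 370*1769/452) = -6*((-8 + 57*62500) - 1*327265/226) = -6*((-8 + 3562500) - 327265/226) = -6*(3562492 - 327265/226) = -6*804795927/226 = -2414387781/113 ≈ -2.1366e+7)
-b = -1*(-2414387781/113) = 2414387781/113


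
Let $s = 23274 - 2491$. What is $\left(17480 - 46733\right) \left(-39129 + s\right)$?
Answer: $536675538$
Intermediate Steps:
$s = 20783$ ($s = 23274 - 2491 = 20783$)
$\left(17480 - 46733\right) \left(-39129 + s\right) = \left(17480 - 46733\right) \left(-39129 + 20783\right) = \left(-29253\right) \left(-18346\right) = 536675538$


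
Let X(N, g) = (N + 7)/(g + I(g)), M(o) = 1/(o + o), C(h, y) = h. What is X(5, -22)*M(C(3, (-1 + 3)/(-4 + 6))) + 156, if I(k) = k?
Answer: 3431/22 ≈ 155.95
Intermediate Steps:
M(o) = 1/(2*o)
X(N, g) = (7 + N)/(2*g) (X(N, g) = (N + 7)/(g + g) = (7 + N)/((2*g)) = (7 + N)*(1/(2*g)) = (7 + N)/(2*g))
X(5, -22)*M(C(3, (-1 + 3)/(-4 + 6))) + 156 = ((½)*(7 + 5)/(-22))*((½)/3) + 156 = ((½)*(-1/22)*12)*((½)*(⅓)) + 156 = -3/11*⅙ + 156 = -1/22 + 156 = 3431/22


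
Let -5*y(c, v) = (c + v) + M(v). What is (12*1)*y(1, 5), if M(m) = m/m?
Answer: -84/5 ≈ -16.800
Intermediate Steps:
M(m) = 1
y(c, v) = -⅕ - c/5 - v/5 (y(c, v) = -((c + v) + 1)/5 = -(1 + c + v)/5 = -⅕ - c/5 - v/5)
(12*1)*y(1, 5) = (12*1)*(-⅕ - ⅕*1 - ⅕*5) = 12*(-⅕ - ⅕ - 1) = 12*(-7/5) = -84/5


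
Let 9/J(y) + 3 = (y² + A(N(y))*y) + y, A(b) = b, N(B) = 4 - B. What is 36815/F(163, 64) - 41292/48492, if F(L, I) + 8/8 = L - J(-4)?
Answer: 75752098/335403 ≈ 225.85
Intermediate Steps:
J(y) = 9/(-3 + y + y² + y*(4 - y)) (J(y) = 9/(-3 + ((y² + (4 - y)*y) + y)) = 9/(-3 + ((y² + y*(4 - y)) + y)) = 9/(-3 + (y + y² + y*(4 - y))) = 9/(-3 + y + y² + y*(4 - y)))
F(L, I) = -14/23 + L (F(L, I) = -1 + (L - 9/(-3 + 5*(-4))) = -1 + (L - 9/(-3 - 20)) = -1 + (L - 9/(-23)) = -1 + (L - 9*(-1)/23) = -1 + (L - 1*(-9/23)) = -1 + (L + 9/23) = -1 + (9/23 + L) = -14/23 + L)
36815/F(163, 64) - 41292/48492 = 36815/(-14/23 + 163) - 41292/48492 = 36815/(3735/23) - 41292*1/48492 = 36815*(23/3735) - 1147/1347 = 169349/747 - 1147/1347 = 75752098/335403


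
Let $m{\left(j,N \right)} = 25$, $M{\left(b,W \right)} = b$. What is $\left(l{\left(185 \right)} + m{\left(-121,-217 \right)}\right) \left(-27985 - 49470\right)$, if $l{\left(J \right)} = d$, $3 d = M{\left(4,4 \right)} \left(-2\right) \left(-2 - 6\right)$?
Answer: $- \frac{10766245}{3} \approx -3.5887 \cdot 10^{6}$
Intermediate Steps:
$d = \frac{64}{3}$ ($d = \frac{4 \left(-2\right) \left(-2 - 6\right)}{3} = \frac{\left(-8\right) \left(-2 - 6\right)}{3} = \frac{\left(-8\right) \left(-8\right)}{3} = \frac{1}{3} \cdot 64 = \frac{64}{3} \approx 21.333$)
$l{\left(J \right)} = \frac{64}{3}$
$\left(l{\left(185 \right)} + m{\left(-121,-217 \right)}\right) \left(-27985 - 49470\right) = \left(\frac{64}{3} + 25\right) \left(-27985 - 49470\right) = \frac{139}{3} \left(-77455\right) = - \frac{10766245}{3}$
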